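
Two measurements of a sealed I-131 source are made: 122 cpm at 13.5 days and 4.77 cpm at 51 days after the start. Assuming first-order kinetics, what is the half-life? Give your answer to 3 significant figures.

Over Δt = 51 − 13.5 = 37.5 days, the level fell by a factor of 122/4.77 ≈ 25.577.
n = log₂(25.577) ≈ 4.6767 half-lives, so t½ = 37.5/4.6767 ≈ 8.0184 days.

8.02 days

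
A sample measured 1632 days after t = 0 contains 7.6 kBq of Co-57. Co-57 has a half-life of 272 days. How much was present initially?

486.4 kBq

Number of half-lives elapsed: n = 1632/272 ≈ 6.
A₀ = A × 2^n = 7.6 × 2^6 = 7.6 × 64 ≈ 486.4 kBq.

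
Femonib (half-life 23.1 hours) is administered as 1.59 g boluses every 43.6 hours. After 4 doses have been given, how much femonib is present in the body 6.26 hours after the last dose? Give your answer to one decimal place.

The 4 doses were given 137.06, 93.46, 49.86, 6.26 hours ago.
Total = 1.59·(1/2)^(137.06/23.1) + 1.59·(1/2)^(93.46/23.1) + 1.59·(1/2)^(49.86/23.1) + 1.59·(1/2)^(6.26/23.1)
      = 0.026019 + 0.096264 + 0.35616 + 1.3177 ≈ 1.7961 g.

1.8 g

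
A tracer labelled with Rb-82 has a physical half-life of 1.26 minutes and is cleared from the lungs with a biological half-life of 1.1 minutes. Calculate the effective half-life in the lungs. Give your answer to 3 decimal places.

0.587 minutes

1/t_eff = 1/t_phys + 1/t_biol = 1/1.26 + 1/1.1 = 1.7027 per minute.
t_eff = 1.26 × 1.1 / (1.26 + 1.1) ≈ 0.58729 minutes.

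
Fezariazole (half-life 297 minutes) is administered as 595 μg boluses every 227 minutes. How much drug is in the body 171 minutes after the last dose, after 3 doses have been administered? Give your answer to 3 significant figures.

773 μg

The 3 doses were given 625, 398, 171 minutes ago.
Total = 595·(1/2)^(625/297) + 595·(1/2)^(398/297) + 595·(1/2)^(171/297)
      = 138.37 + 235.03 + 399.21 ≈ 772.6 μg.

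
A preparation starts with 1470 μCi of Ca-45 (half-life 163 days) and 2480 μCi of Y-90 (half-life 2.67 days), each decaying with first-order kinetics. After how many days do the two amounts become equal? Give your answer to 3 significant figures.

2.05 days

Set 1470·(1/2)^(t/163) = 2480·(1/2)^(t/2.67).
Taking log₂: log₂(1470/2480) = t·(1/163 − 1/2.67).
log₂(0.59274) = -0.75452; 1/163 − 1/2.67 = -0.3684.
t = -0.75452 / -0.3684 ≈ 2.0481 days.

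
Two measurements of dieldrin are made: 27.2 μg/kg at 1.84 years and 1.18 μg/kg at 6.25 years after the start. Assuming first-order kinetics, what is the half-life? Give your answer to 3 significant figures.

Over Δt = 6.25 − 1.84 = 4.41 years, the level fell by a factor of 27.2/1.18 ≈ 23.051.
n = log₂(23.051) ≈ 4.5267 half-lives, so t½ = 4.41/4.5267 ≈ 0.97421 years.

0.974 years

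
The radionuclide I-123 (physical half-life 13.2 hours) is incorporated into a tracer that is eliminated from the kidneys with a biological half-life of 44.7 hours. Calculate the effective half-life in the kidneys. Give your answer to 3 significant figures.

1/t_eff = 1/t_phys + 1/t_biol = 1/13.2 + 1/44.7 = 0.098129 per hour.
t_eff = 13.2 × 44.7 / (13.2 + 44.7) ≈ 10.191 hours.

10.2 hours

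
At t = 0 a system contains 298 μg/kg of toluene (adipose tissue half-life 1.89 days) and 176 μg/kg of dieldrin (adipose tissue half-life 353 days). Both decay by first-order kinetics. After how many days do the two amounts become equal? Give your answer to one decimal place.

1.4 days

Set 298·(1/2)^(t/1.89) = 176·(1/2)^(t/353).
Taking log₂: log₂(298/176) = t·(1/1.89 − 1/353).
log₂(1.6932) = 0.75974; 1/1.89 − 1/353 = 0.52627.
t = 0.75974 / 0.52627 ≈ 1.4436 days.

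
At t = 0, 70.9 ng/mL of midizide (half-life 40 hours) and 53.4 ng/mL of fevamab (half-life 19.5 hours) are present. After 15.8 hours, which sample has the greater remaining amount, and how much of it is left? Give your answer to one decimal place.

midizide: 70.9 × (1/2)^0.395 ≈ 53.919 ng/mL.
fevamab: 53.4 × (1/2)^0.81026 ≈ 30.453 ng/mL.
Midizide has more remaining, at ≈ 53.919 ng/mL.

midizide, 53.9 ng/mL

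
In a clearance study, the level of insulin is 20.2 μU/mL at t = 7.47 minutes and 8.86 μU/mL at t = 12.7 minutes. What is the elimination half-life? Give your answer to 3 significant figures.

4.40 minutes

Over Δt = 12.7 − 7.47 = 5.23 minutes, the level fell by a factor of 20.2/8.86 ≈ 2.2799.
n = log₂(2.2799) ≈ 1.189 half-lives, so t½ = 5.23/1.189 ≈ 4.3987 minutes.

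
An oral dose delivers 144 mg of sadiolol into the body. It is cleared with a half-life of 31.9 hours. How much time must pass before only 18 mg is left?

18/144 = 1/8, so 3 half-lives have elapsed.
t = 3 × 31.9 = 95.7 hours.

95.7 hours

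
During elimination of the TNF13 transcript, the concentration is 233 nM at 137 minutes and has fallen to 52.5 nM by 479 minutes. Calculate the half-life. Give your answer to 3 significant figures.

159 minutes

Over Δt = 479 − 137 = 342 minutes, the level fell by a factor of 233/52.5 ≈ 4.4381.
n = log₂(4.4381) ≈ 2.1499 half-lives, so t½ = 342/2.1499 ≈ 159.07 minutes.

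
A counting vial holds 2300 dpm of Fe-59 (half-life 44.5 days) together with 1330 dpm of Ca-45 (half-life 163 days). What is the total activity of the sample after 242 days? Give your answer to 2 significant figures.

530 dpm

Fe-59: 2300 × (1/2)^(242/44.5) = 2300 × (1/2)^5.4382 ≈ 53.048 dpm.
Ca-45: 1330 × (1/2)^(242/163) = 1330 × (1/2)^1.4847 ≈ 475.25 dpm.
Total = 53.048 + 475.25 ≈ 528.3 dpm.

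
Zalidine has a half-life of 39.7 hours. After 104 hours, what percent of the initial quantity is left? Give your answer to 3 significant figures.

16.3%

n = 104/39.7 ≈ 2.6196 half-lives.
Fraction remaining = (1/2)^2.6196 ≈ 0.16271, i.e. 16.271%.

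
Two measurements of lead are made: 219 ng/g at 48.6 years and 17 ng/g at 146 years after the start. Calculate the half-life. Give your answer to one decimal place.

26.4 years

Over Δt = 146 − 48.6 = 97.4 years, the level fell by a factor of 219/17 ≈ 12.882.
n = log₂(12.882) ≈ 3.6873 half-lives, so t½ = 97.4/3.6873 ≈ 26.415 years.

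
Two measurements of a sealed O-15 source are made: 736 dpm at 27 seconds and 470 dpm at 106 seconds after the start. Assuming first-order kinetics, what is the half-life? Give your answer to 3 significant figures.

122 seconds

Over Δt = 106 − 27 = 79 seconds, the level fell by a factor of 736/470 ≈ 1.566.
n = log₂(1.566) ≈ 0.64705 half-lives, so t½ = 79/0.64705 ≈ 122.09 seconds.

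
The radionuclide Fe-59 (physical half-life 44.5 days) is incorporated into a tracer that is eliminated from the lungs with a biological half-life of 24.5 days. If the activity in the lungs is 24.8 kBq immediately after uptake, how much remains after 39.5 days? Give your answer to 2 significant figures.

4.4 kBq

1/t_eff = 1/t_phys + 1/t_biol = 1/44.5 + 1/24.5 = 0.063288 per day.
t_eff = 44.5 × 24.5 / (44.5 + 24.5) ≈ 15.801 days.
Remaining = 24.8 × (1/2)^(39.5/15.801) = 24.8 × (1/2)^2.4999 ≈ 4.3844 kBq.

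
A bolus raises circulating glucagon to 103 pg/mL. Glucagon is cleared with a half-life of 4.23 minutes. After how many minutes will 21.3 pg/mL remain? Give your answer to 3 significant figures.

9.62 minutes

Fraction remaining = 21.3/103 ≈ 0.2068.
n = log₂(103/21.3) = ln(4.8357)/ln 2 ≈ 2.2737 half-lives.
t = n × t½ = 2.2737 × 4.23 ≈ 9.6178 minutes.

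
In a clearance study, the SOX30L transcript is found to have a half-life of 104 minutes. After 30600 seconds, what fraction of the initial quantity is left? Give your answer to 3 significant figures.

0.0334

30600 seconds = 510 minutes.
n = 510/104 ≈ 4.9038 half-lives.
Fraction remaining = (1/2)^4.9038 ≈ 0.033404.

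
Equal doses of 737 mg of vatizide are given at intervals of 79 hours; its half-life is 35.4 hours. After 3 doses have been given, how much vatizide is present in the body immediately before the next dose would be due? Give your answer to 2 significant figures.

200 mg

The 3 doses were given 237, 158, 79 hours ago.
Total = 737·(1/2)^(237/35.4) + 737·(1/2)^(158/35.4) + 737·(1/2)^(79/35.4)
      = 7.1137 + 33.411 + 156.92 ≈ 197.44 mg.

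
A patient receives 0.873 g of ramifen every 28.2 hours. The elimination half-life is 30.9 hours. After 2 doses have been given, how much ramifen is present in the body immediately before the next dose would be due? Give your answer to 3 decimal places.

The 2 doses were given 56.4, 28.2 hours ago.
Total = 0.873·(1/2)^(56.4/30.9) + 0.873·(1/2)^(28.2/30.9)
      = 0.24636 + 0.46375 ≈ 0.71011 g.

0.710 g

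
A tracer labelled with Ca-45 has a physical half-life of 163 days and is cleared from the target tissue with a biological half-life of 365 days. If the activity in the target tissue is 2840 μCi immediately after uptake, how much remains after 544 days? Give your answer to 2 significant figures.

100 μCi

1/t_eff = 1/t_phys + 1/t_biol = 1/163 + 1/365 = 0.0088747 per day.
t_eff = 163 × 365 / (163 + 365) ≈ 112.68 days.
Remaining = 2840 × (1/2)^(544/112.68) = 2840 × (1/2)^4.8278 ≈ 99.999 μCi.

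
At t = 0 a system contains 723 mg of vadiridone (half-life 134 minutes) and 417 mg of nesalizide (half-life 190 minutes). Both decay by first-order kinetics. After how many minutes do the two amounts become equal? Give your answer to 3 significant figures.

Set 723·(1/2)^(t/134) = 417·(1/2)^(t/190).
Taking log₂: log₂(723/417) = t·(1/134 − 1/190).
log₂(1.7338) = 0.79395; 1/134 − 1/190 = 0.0021995.
t = 0.79395 / 0.0021995 ≈ 360.96 minutes.

361 minutes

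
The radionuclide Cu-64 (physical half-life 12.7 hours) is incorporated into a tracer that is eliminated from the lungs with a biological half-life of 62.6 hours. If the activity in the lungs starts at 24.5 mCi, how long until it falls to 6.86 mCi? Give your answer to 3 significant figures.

19.4 hours

1/t_eff = 1/t_phys + 1/t_biol = 1/12.7 + 1/62.6 = 0.094715 per hour.
t_eff = 12.7 × 62.6 / (12.7 + 62.6) ≈ 10.558 hours.
n = log₂(24.5/6.86) ≈ 1.8365; t = 1.8365 × 10.558 ≈ 19.39 hours.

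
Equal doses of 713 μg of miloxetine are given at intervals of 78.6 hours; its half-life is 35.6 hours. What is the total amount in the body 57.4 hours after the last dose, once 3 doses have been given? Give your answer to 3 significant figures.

The 3 doses were given 214.6, 136, 57.4 hours ago.
Total = 713·(1/2)^(214.6/35.6) + 713·(1/2)^(136/35.6) + 713·(1/2)^(57.4/35.6)
      = 10.926 + 50.476 + 233.2 ≈ 294.6 μg.

295 μg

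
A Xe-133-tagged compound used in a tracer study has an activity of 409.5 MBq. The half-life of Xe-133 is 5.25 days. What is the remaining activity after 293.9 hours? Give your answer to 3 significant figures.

81.3 MBq

Convert the elapsed time: 293.9 hours = 12.2458 days.
Number of half-lives: n = 12.2458/5.25 ≈ 2.3325.
Remaining = 409.5 × (1/2)^2.3325 = 409.5 × 0.19853 ≈ 81.3 MBq.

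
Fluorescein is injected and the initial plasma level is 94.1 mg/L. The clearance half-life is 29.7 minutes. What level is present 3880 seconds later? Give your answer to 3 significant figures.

20.8 mg/L

Convert the elapsed time: 3880 seconds = 64.6667 minutes.
Number of half-lives: n = 64.6667/29.7 ≈ 2.1773.
Remaining = 94.1 × (1/2)^2.1773 = 94.1 × 0.22108 ≈ 20.804 mg/L.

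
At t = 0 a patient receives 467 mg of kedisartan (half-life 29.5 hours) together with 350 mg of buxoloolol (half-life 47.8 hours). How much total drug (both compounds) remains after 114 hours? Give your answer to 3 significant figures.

99.1 mg

kedisartan: 467 × (1/2)^(114/29.5) = 467 × (1/2)^3.8644 ≈ 32.064 mg.
buxoloolol: 350 × (1/2)^(114/47.8) = 350 × (1/2)^2.3849 ≈ 67.009 mg.
Total = 32.064 + 67.009 ≈ 99.072 mg.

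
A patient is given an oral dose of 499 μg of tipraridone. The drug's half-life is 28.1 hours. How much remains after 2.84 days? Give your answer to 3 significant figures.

92.9 μg

Convert the elapsed time: 2.84 days = 68.16 hours.
Number of half-lives: n = 68.16/28.1 ≈ 2.4256.
Remaining = 499 × (1/2)^2.4256 = 499 × 0.18613 ≈ 92.879 μg.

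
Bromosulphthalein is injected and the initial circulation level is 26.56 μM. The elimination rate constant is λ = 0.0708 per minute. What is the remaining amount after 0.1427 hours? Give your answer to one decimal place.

t½ = ln 2 / λ = 0.69315 / 0.0708 ≈ 9.7902 minutes.
Convert the elapsed time: 0.1427 hours = 8.562 minutes.
Number of half-lives: n = 8.562/9.7902 ≈ 0.87455.
Remaining = 26.56 × (1/2)^0.87455 = 26.56 × 0.54543 ≈ 14.486 μM.

14.5 μM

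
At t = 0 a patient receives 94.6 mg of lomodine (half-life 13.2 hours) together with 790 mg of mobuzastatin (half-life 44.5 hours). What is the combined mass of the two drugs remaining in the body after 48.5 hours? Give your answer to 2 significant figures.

380 mg

lomodine: 94.6 × (1/2)^(48.5/13.2) = 94.6 × (1/2)^3.6742 ≈ 7.4103 mg.
mobuzastatin: 790 × (1/2)^(48.5/44.5) = 790 × (1/2)^1.0899 ≈ 371.14 mg.
Total = 7.4103 + 371.14 ≈ 378.55 mg.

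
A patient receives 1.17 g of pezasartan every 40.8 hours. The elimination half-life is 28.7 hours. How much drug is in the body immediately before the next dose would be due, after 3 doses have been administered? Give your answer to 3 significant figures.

0.661 g

The 3 doses were given 122.4, 81.6, 40.8 hours ago.
Total = 1.17·(1/2)^(122.4/28.7) + 1.17·(1/2)^(81.6/28.7) + 1.17·(1/2)^(40.8/28.7)
      = 0.060863 + 0.16304 + 0.43676 ≈ 0.66066 g.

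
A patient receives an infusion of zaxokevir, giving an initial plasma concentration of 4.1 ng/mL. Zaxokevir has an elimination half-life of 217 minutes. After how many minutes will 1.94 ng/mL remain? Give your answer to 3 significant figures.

234 minutes

Fraction remaining = 1.94/4.1 ≈ 0.47317.
n = log₂(4.1/1.94) = ln(2.1134)/ln 2 ≈ 1.0796 half-lives.
t = n × t½ = 1.0796 × 217 ≈ 234.27 minutes.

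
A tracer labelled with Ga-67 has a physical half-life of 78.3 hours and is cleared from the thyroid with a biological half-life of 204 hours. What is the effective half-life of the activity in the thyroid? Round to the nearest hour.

1/t_eff = 1/t_phys + 1/t_biol = 1/78.3 + 1/204 = 0.017673 per hour.
t_eff = 78.3 × 204 / (78.3 + 204) ≈ 56.582 hours.

57 hours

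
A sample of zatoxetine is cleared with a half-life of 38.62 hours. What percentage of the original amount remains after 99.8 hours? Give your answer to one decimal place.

n = 99.8/38.62 ≈ 2.5842 half-lives.
Fraction remaining = (1/2)^2.5842 ≈ 0.16676, i.e. 16.676%.

16.7%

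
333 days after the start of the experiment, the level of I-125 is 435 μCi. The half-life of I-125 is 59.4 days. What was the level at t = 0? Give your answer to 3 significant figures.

21200 μCi

Number of half-lives elapsed: n = 333/59.4 ≈ 5.6061.
A₀ = A × 2^n = 435 × 2^5.6061 = 435 × 48.707 ≈ 21188 μCi.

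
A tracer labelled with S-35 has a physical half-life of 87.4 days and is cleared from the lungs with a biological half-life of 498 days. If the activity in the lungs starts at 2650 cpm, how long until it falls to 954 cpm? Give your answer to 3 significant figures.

110 days

1/t_eff = 1/t_phys + 1/t_biol = 1/87.4 + 1/498 = 0.01345 per day.
t_eff = 87.4 × 498 / (87.4 + 498) ≈ 74.351 days.
n = log₂(2650/954) ≈ 1.4739; t = 1.4739 × 74.351 ≈ 109.59 days.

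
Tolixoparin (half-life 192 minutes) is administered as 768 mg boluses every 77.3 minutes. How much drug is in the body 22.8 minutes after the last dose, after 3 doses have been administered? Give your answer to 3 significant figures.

The 3 doses were given 177.4, 100.1, 22.8 minutes ago.
Total = 768·(1/2)^(177.4/192) + 768·(1/2)^(100.1/192) + 768·(1/2)^(22.8/192)
      = 404.78 + 535.08 + 707.32 ≈ 1647.2 mg.

1650 mg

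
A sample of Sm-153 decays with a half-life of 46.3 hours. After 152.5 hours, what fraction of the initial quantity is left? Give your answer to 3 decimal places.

0.102

n = 152.5/46.3 ≈ 3.2937 half-lives.
Fraction remaining = (1/2)^3.2937 ≈ 0.10197.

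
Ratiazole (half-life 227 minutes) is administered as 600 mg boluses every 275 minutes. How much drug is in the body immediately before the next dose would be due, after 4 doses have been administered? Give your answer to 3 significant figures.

The 4 doses were given 1100, 825, 550, 275 minutes ago.
Total = 600·(1/2)^(1100/227) + 600·(1/2)^(825/227) + 600·(1/2)^(550/227) + 600·(1/2)^(275/227)
      = 20.865 + 48.317 + 111.89 + 259.1 ≈ 440.17 mg.

440 mg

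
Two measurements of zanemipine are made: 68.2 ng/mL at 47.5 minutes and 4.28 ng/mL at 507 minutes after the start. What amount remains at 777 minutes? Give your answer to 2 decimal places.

Over Δt = 507 − 47.5 = 459.5 minutes, the level fell by a factor of 68.2/4.28 ≈ 15.935.
n = log₂(15.935) ≈ 3.9941 half-lives, so t½ = 459.5/3.9941 ≈ 115.05 minutes.
From t = 507 to t = 777: 4.28 × (1/2)^((777−507)/115.05) ≈ 0.84131 ng/mL.

0.84 ng/mL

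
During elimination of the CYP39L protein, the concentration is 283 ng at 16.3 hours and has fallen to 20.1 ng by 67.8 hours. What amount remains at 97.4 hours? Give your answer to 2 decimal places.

4.40 ng

Over Δt = 67.8 − 16.3 = 51.5 hours, the level fell by a factor of 283/20.1 ≈ 14.08.
n = log₂(14.08) ≈ 3.8155 half-lives, so t½ = 51.5/3.8155 ≈ 13.497 hours.
From t = 67.8 to t = 97.4: 20.1 × (1/2)^((97.4−67.8)/13.497) ≈ 4.3958 ng.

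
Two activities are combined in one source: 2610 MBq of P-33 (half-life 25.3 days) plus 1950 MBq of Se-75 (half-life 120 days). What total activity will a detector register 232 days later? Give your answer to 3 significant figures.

515 MBq

P-33: 2610 × (1/2)^(232/25.3) = 2610 × (1/2)^9.17 ≈ 4.5311 MBq.
Se-75: 1950 × (1/2)^(232/120) = 1950 × (1/2)^1.9333 ≈ 510.56 MBq.
Total = 4.5311 + 510.56 ≈ 515.09 MBq.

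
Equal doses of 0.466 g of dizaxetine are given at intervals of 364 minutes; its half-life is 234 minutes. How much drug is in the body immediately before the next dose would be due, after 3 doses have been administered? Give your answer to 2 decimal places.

The 3 doses were given 1092, 728, 364 minutes ago.
Total = 0.466·(1/2)^(1092/234) + 0.466·(1/2)^(728/234) + 0.466·(1/2)^(364/234)
      = 0.018348 + 0.053932 + 0.15853 ≈ 0.23081 g.

0.23 g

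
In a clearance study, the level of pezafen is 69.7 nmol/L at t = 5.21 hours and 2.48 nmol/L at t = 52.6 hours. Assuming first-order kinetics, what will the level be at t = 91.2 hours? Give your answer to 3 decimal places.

Over Δt = 52.6 − 5.21 = 47.39 hours, the level fell by a factor of 69.7/2.48 ≈ 28.105.
n = log₂(28.105) ≈ 4.8127 half-lives, so t½ = 47.39/4.8127 ≈ 9.8468 hours.
From t = 52.6 to t = 91.2: 2.48 × (1/2)^((91.2−52.6)/9.8468) ≈ 0.16383 nmol/L.

0.164 nmol/L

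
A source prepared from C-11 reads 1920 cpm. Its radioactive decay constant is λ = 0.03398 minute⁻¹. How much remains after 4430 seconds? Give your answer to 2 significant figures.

t½ = ln 2 / λ = 0.69315 / 0.03398 ≈ 20.399 minutes.
Convert the elapsed time: 4430 seconds = 73.8333 minutes.
Number of half-lives: n = 73.8333/20.399 ≈ 3.6195.
Remaining = 1920 × (1/2)^3.6195 = 1920 × 0.081361 ≈ 156.21 cpm.

160 cpm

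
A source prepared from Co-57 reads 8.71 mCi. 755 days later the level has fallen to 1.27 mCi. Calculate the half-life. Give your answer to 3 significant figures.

A/A₀ = 1.27/8.71 ≈ 0.14581.
n = log₂(6.8583) ≈ 2.7778 half-lives elapsed in 755 days.
t½ = 755/2.7778 ≈ 271.79 days.

272 days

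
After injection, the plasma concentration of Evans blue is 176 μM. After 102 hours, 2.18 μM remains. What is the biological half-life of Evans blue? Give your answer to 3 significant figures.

A/A₀ = 2.18/176 ≈ 0.012386.
n = log₂(80.734) ≈ 6.3351 half-lives elapsed in 102 hours.
t½ = 102/6.3351 ≈ 16.101 hours.

16.1 hours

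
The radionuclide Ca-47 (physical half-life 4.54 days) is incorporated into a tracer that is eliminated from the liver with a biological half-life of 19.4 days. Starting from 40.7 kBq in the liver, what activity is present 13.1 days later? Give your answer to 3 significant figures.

3.45 kBq

1/t_eff = 1/t_phys + 1/t_biol = 1/4.54 + 1/19.4 = 0.27181 per day.
t_eff = 4.54 × 19.4 / (4.54 + 19.4) ≈ 3.679 days.
Remaining = 40.7 × (1/2)^(13.1/3.679) = 40.7 × (1/2)^3.5607 ≈ 3.4491 kBq.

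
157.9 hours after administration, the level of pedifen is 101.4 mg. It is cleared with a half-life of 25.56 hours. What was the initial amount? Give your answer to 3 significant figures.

7340 mg

Number of half-lives elapsed: n = 157.9/25.56 ≈ 6.1776.
A₀ = A × 2^n = 101.4 × 2^6.1776 = 101.4 × 72.385 ≈ 7339.9 mg.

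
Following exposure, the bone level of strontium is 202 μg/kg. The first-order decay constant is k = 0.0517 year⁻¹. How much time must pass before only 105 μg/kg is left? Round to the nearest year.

13 years

t½ = ln 2 / k = 0.69315 / 0.0517 ≈ 13.407 years.
Fraction remaining = 105/202 ≈ 0.5198.
n = log₂(202/105) = ln(1.9238)/ln 2 ≈ 0.94397 half-lives.
t = n × t½ = 0.94397 × 13.407 ≈ 12.656 years.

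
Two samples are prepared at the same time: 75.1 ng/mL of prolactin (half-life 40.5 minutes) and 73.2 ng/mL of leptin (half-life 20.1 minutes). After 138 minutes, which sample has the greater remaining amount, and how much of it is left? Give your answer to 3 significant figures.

prolactin: 75.1 × (1/2)^3.4074 ≈ 7.078 ng/mL.
leptin: 73.2 × (1/2)^6.8657 ≈ 0.62768 ng/mL.
Prolactin has more remaining, at ≈ 7.078 ng/mL.

prolactin, 7.08 ng/mL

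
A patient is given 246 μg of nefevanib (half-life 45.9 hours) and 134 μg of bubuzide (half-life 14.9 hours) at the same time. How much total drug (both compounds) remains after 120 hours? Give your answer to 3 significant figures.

nefevanib: 246 × (1/2)^(120/45.9) = 246 × (1/2)^2.6144 ≈ 40.172 μg.
bubuzide: 134 × (1/2)^(120/14.9) = 134 × (1/2)^8.0537 ≈ 0.50432 μg.
Total = 40.172 + 0.50432 ≈ 40.677 μg.

40.7 μg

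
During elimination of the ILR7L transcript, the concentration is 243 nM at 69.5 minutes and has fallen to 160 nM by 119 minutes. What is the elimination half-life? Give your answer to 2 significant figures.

Over Δt = 119 − 69.5 = 49.5 minutes, the level fell by a factor of 243/160 ≈ 1.5188.
n = log₂(1.5188) ≈ 0.60288 half-lives, so t½ = 49.5/0.60288 ≈ 82.105 minutes.

82 minutes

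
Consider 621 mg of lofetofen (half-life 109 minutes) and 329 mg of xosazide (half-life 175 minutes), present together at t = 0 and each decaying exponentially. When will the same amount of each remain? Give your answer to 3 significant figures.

Set 621·(1/2)^(t/109) = 329·(1/2)^(t/175).
Taking log₂: log₂(621/329) = t·(1/109 − 1/175).
log₂(1.8875) = 0.91651; 1/109 − 1/175 = 0.00346.
t = 0.91651 / 0.00346 ≈ 264.88 minutes.

265 minutes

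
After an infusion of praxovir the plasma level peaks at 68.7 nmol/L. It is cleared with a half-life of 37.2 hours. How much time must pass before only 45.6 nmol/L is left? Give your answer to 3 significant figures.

Fraction remaining = 45.6/68.7 ≈ 0.66376.
n = log₂(68.7/45.6) = ln(1.5066)/ln 2 ≈ 0.59128 half-lives.
t = n × t½ = 0.59128 × 37.2 ≈ 21.995 hours.

22.0 hours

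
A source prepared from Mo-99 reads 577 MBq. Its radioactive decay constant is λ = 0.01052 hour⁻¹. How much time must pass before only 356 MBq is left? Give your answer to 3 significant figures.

t½ = ln 2 / λ = 0.69315 / 0.01052 ≈ 65.889 hours.
Fraction remaining = 356/577 ≈ 0.61698.
n = log₂(577/356) = ln(1.6208)/ln 2 ≈ 0.69669 half-lives.
t = n × t½ = 0.69669 × 65.889 ≈ 45.904 hours.

45.9 hours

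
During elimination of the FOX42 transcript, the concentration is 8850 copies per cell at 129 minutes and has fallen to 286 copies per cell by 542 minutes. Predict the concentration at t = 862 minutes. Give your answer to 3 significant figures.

20.0 copies per cell

Over Δt = 542 − 129 = 413 minutes, the level fell by a factor of 8850/286 ≈ 30.944.
n = log₂(30.944) ≈ 4.9516 half-lives, so t½ = 413/4.9516 ≈ 83.408 minutes.
From t = 542 to t = 862: 286 × (1/2)^((862−542)/83.408) ≈ 20.019 copies per cell.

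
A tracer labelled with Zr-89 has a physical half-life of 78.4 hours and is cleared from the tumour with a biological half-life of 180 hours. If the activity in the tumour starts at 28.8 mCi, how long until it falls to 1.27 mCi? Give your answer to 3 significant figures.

1/t_eff = 1/t_phys + 1/t_biol = 1/78.4 + 1/180 = 0.018311 per hour.
t_eff = 78.4 × 180 / (78.4 + 180) ≈ 54.613 hours.
n = log₂(28.8/1.27) ≈ 4.5032; t = 4.5032 × 54.613 ≈ 245.93 hours.

246 hours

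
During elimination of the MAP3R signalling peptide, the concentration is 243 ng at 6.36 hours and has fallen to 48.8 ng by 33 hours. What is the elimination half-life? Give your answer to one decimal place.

11.5 hours

Over Δt = 33 − 6.36 = 26.64 hours, the level fell by a factor of 243/48.8 ≈ 4.9795.
n = log₂(4.9795) ≈ 2.316 half-lives, so t½ = 26.64/2.316 ≈ 11.503 hours.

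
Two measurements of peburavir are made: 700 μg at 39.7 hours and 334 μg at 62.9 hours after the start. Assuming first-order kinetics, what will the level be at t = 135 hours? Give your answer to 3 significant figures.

Over Δt = 62.9 − 39.7 = 23.2 hours, the level fell by a factor of 700/334 ≈ 2.0958.
n = log₂(2.0958) ≈ 1.0675 half-lives, so t½ = 23.2/1.0675 ≈ 21.733 hours.
From t = 62.9 to t = 135: 334 × (1/2)^((135−62.9)/21.733) ≈ 33.501 μg.

33.5 μg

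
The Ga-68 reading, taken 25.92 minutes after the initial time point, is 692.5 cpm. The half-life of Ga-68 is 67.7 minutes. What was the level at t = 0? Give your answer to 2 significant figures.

Number of half-lives elapsed: n = 25.92/67.7 ≈ 0.38287.
A₀ = A × 2^n = 692.5 × 2^0.38287 = 692.5 × 1.3039 ≈ 902.97 cpm.

900 cpm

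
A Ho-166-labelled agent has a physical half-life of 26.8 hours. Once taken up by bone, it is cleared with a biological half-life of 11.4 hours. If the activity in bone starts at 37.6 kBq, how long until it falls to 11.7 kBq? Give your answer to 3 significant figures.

1/t_eff = 1/t_phys + 1/t_biol = 1/26.8 + 1/11.4 = 0.12503 per hour.
t_eff = 26.8 × 11.4 / (26.8 + 11.4) ≈ 7.9979 hours.
n = log₂(37.6/11.7) ≈ 1.6842; t = 1.6842 × 7.9979 ≈ 13.47 hours.

13.5 hours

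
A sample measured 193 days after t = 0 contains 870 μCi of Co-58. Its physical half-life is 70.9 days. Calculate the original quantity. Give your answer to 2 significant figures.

5700 μCi

Number of half-lives elapsed: n = 193/70.9 ≈ 2.7221.
A₀ = A × 2^n = 870 × 2^2.7221 = 870 × 6.5985 ≈ 5740.7 μCi.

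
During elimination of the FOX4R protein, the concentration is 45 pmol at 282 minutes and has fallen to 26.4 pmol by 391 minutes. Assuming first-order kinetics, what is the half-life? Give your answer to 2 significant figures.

140 minutes

Over Δt = 391 − 282 = 109 minutes, the level fell by a factor of 45/26.4 ≈ 1.7045.
n = log₂(1.7045) ≈ 0.76939 half-lives, so t½ = 109/0.76939 ≈ 141.67 minutes.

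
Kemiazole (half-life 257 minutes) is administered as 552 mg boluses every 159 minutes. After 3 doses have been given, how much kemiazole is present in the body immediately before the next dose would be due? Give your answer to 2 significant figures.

The 3 doses were given 477, 318, 159 minutes ago.
Total = 552·(1/2)^(477/257) + 552·(1/2)^(318/257) + 552·(1/2)^(159/257)
      = 152.48 + 234.13 + 359.5 ≈ 746.11 mg.

750 mg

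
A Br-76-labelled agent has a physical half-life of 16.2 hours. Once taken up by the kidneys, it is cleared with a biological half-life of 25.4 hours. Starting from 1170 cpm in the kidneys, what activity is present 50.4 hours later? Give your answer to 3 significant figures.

1/t_eff = 1/t_phys + 1/t_biol = 1/16.2 + 1/25.4 = 0.1011 per hour.
t_eff = 16.2 × 25.4 / (16.2 + 25.4) ≈ 9.8913 hours.
Remaining = 1170 × (1/2)^(50.4/9.8913) = 1170 × (1/2)^5.0954 ≈ 34.224 cpm.

34.2 cpm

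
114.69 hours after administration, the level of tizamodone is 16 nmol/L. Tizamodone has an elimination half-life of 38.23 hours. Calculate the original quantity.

128 nmol/L

Number of half-lives elapsed: n = 114.69/38.23 ≈ 3.
A₀ = A × 2^n = 16 × 2^3 = 16 × 8 ≈ 128 nmol/L.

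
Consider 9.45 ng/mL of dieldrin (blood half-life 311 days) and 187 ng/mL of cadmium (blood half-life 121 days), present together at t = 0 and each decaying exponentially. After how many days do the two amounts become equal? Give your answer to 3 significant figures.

853 days

Set 9.45·(1/2)^(t/311) = 187·(1/2)^(t/121).
Taking log₂: log₂(9.45/187) = t·(1/311 − 1/121).
log₂(0.050535) = -4.3066; 1/311 − 1/121 = -0.005049.
t = -4.3066 / -0.005049 ≈ 852.95 days.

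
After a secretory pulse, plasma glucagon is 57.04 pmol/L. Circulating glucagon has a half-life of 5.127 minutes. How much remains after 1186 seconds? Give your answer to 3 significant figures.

3.94 pmol/L

Convert the elapsed time: 1186 seconds = 19.7667 minutes.
Number of half-lives: n = 19.7667/5.127 ≈ 3.8554.
Remaining = 57.04 × (1/2)^3.8554 = 57.04 × 0.069089 ≈ 3.9408 pmol/L.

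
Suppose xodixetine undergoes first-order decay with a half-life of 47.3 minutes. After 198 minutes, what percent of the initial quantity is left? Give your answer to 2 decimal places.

5.49%

n = 198/47.3 ≈ 4.186 half-lives.
Fraction remaining = (1/2)^4.186 ≈ 0.054938, i.e. 5.4938%.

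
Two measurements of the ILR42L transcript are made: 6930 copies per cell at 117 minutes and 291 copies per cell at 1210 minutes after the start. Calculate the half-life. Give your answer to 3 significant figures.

239 minutes

Over Δt = 1210 − 117 = 1093 minutes, the level fell by a factor of 6930/291 ≈ 23.814.
n = log₂(23.814) ≈ 4.5738 half-lives, so t½ = 1093/4.5738 ≈ 238.97 minutes.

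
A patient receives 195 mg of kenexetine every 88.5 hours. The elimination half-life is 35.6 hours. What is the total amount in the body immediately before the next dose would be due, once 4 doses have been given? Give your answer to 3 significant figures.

The 4 doses were given 354, 265.5, 177, 88.5 hours ago.
Total = 195·(1/2)^(354/35.6) + 195·(1/2)^(265.5/35.6) + 195·(1/2)^(177/35.6) + 195·(1/2)^(88.5/35.6)
      = 0.19799 + 1.1092 + 6.2136 + 34.809 ≈ 42.329 mg.

42.3 mg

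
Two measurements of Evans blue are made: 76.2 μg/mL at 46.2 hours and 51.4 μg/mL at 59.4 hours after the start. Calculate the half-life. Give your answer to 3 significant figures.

23.2 hours

Over Δt = 59.4 − 46.2 = 13.2 hours, the level fell by a factor of 76.2/51.4 ≈ 1.4825.
n = log₂(1.4825) ≈ 0.56802 half-lives, so t½ = 13.2/0.56802 ≈ 23.239 hours.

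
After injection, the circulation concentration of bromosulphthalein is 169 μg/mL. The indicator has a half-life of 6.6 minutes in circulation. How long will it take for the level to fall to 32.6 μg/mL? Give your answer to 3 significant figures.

15.7 minutes

Fraction remaining = 32.6/169 ≈ 0.1929.
n = log₂(169/32.6) = ln(5.184)/ln 2 ≈ 2.3741 half-lives.
t = n × t½ = 2.3741 × 6.6 ≈ 15.669 minutes.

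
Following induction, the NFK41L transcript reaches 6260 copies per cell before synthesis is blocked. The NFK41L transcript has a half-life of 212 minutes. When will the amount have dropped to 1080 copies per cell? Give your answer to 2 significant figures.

540 minutes

Fraction remaining = 1080/6260 ≈ 0.17252.
n = log₂(6260/1080) = ln(5.7963)/ln 2 ≈ 2.5351 half-lives.
t = n × t½ = 2.5351 × 212 ≈ 537.45 minutes.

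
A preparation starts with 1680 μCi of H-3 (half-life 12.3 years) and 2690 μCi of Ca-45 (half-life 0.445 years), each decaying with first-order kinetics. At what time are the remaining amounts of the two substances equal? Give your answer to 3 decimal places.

Set 1680·(1/2)^(t/12.3) = 2690·(1/2)^(t/0.445).
Taking log₂: log₂(1680/2690) = t·(1/12.3 − 1/0.445).
log₂(0.62454) = -0.67914; 1/12.3 − 1/0.445 = -2.1659.
t = -0.67914 / -2.1659 ≈ 0.31356 years.

0.314 years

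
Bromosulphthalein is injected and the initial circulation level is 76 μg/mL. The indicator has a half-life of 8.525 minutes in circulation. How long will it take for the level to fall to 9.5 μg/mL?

25.575 minutes

9.5/76 = 1/8, so 3 half-lives have elapsed.
t = 3 × 8.525 = 25.575 minutes.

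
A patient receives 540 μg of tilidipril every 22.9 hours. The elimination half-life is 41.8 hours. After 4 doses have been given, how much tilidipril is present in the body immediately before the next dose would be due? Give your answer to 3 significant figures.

The 4 doses were given 91.6, 68.7, 45.8, 22.9 hours ago.
Total = 540·(1/2)^(91.6/41.8) + 540·(1/2)^(68.7/41.8) + 540·(1/2)^(45.8/41.8) + 540·(1/2)^(22.9/41.8)
      = 118.23 + 172.84 + 252.67 + 369.38 ≈ 913.12 μg.

913 μg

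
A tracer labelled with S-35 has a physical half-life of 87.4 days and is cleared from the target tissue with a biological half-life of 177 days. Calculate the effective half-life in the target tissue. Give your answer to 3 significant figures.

58.5 days

1/t_eff = 1/t_phys + 1/t_biol = 1/87.4 + 1/177 = 0.017091 per day.
t_eff = 87.4 × 177 / (87.4 + 177) ≈ 58.509 days.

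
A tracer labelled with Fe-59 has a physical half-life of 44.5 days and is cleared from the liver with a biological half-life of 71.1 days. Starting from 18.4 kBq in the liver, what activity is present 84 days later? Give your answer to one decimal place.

2.2 kBq

1/t_eff = 1/t_phys + 1/t_biol = 1/44.5 + 1/71.1 = 0.036537 per day.
t_eff = 44.5 × 71.1 / (44.5 + 71.1) ≈ 27.37 days.
Remaining = 18.4 × (1/2)^(84/27.37) = 18.4 × (1/2)^3.0691 ≈ 2.1925 kBq.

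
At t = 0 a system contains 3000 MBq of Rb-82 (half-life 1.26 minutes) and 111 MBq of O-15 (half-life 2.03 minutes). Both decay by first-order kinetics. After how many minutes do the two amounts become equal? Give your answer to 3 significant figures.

Set 3000·(1/2)^(t/1.26) = 111·(1/2)^(t/2.03).
Taking log₂: log₂(3000/111) = t·(1/1.26 − 1/2.03).
log₂(27.027) = 4.7563; 1/1.26 − 1/2.03 = 0.30104.
t = 4.7563 / 0.30104 ≈ 15.8 minutes.

15.8 minutes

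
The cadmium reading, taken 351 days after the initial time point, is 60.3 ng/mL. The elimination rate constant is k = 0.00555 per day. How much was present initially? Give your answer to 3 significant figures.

423 ng/mL

t½ = ln 2 / k = 0.69315 / 0.00555 ≈ 124.89 days.
Number of half-lives elapsed: n = 351/124.89 ≈ 2.8104.
A₀ = A × 2^n = 60.3 × 2^2.8104 = 60.3 × 7.015 ≈ 423 ng/mL.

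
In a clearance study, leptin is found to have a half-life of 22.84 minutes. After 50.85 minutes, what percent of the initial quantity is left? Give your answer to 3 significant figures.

21.4%

n = 50.85/22.84 ≈ 2.2264 half-lives.
Fraction remaining = (1/2)^2.2264 ≈ 0.2137, i.e. 21.37%.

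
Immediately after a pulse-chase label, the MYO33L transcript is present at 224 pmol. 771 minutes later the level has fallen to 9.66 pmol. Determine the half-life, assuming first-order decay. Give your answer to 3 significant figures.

A/A₀ = 9.66/224 ≈ 0.043125.
n = log₂(23.188) ≈ 4.5353 half-lives elapsed in 771 minutes.
t½ = 771/4.5353 ≈ 170 minutes.

170 minutes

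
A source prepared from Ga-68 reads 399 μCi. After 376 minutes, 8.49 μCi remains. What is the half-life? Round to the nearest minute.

A/A₀ = 8.49/399 ≈ 0.021278.
n = log₂(46.996) ≈ 5.5545 half-lives elapsed in 376 minutes.
t½ = 376/5.5545 ≈ 67.693 minutes.

68 minutes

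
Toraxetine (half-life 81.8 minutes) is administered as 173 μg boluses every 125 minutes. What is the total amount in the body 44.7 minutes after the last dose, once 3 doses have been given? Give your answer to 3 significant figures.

The 3 doses were given 294.7, 169.7, 44.7 minutes ago.
Total = 173·(1/2)^(294.7/81.8) + 173·(1/2)^(169.7/81.8) + 173·(1/2)^(44.7/81.8)
      = 14.241 + 41.071 + 118.45 ≈ 173.77 μg.

174 μg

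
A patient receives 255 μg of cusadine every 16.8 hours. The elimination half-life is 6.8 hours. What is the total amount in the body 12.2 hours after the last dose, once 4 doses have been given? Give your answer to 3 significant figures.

89.6 μg

The 4 doses were given 62.6, 45.8, 29, 12.2 hours ago.
Total = 255·(1/2)^(62.6/6.8) + 255·(1/2)^(45.8/6.8) + 255·(1/2)^(29/6.8) + 255·(1/2)^(12.2/6.8)
      = 0.43181 + 2.3934 + 13.266 + 73.529 ≈ 89.62 μg.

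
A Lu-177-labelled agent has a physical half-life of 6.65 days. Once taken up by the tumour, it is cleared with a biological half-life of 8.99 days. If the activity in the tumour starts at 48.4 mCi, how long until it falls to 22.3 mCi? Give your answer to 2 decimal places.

1/t_eff = 1/t_phys + 1/t_biol = 1/6.65 + 1/8.99 = 0.26161 per day.
t_eff = 6.65 × 8.99 / (6.65 + 8.99) ≈ 3.8225 days.
n = log₂(48.4/22.3) ≈ 1.118; t = 1.118 × 3.8225 ≈ 4.2734 days.

4.27 days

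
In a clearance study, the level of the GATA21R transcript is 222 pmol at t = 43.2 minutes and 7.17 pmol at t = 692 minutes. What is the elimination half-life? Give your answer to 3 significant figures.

Over Δt = 692 − 43.2 = 648.8 minutes, the level fell by a factor of 222/7.17 ≈ 30.962.
n = log₂(30.962) ≈ 4.9524 half-lives, so t½ = 648.8/4.9524 ≈ 131.01 minutes.

131 minutes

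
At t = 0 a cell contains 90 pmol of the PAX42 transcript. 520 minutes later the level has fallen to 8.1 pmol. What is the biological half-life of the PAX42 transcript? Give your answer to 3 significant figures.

A/A₀ = 8.1/90 ≈ 0.09.
n = log₂(11.111) ≈ 3.4739 half-lives elapsed in 520 minutes.
t½ = 520/3.4739 ≈ 149.69 minutes.

150 minutes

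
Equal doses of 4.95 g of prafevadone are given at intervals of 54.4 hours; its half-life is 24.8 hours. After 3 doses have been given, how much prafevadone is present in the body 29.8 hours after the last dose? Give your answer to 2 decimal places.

2.73 g

The 3 doses were given 138.6, 84.2, 29.8 hours ago.
Total = 4.95·(1/2)^(138.6/24.8) + 4.95·(1/2)^(84.2/24.8) + 4.95·(1/2)^(29.8/24.8)
      = 0.10286 + 0.4705 + 2.1522 ≈ 2.7256 g.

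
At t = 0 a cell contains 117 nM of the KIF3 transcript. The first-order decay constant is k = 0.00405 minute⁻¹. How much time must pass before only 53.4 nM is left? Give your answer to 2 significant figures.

190 minutes

t½ = ln 2 / k = 0.69315 / 0.00405 ≈ 171.15 minutes.
Fraction remaining = 53.4/117 ≈ 0.45641.
n = log₂(117/53.4) = ln(2.191)/ln 2 ≈ 1.1316 half-lives.
t = n × t½ = 1.1316 × 171.15 ≈ 193.67 minutes.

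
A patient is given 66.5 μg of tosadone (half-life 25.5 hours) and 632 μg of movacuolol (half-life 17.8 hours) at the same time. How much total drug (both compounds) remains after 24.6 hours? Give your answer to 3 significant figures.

tosadone: 66.5 × (1/2)^(24.6/25.5) = 66.5 × (1/2)^0.96471 ≈ 34.073 μg.
movacuolol: 632 × (1/2)^(24.6/17.8) = 632 × (1/2)^1.382 ≈ 242.49 μg.
Total = 34.073 + 242.49 ≈ 276.56 μg.

277 μg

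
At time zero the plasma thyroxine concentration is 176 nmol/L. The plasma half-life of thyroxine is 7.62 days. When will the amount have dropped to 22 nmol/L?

22/176 = 1/8, so 3 half-lives have elapsed.
t = 3 × 7.62 = 22.86 days.

22.86 days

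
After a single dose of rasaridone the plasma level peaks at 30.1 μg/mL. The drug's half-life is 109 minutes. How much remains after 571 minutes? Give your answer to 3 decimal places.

Number of half-lives: n = 571/109 ≈ 5.2385.
Remaining = 30.1 × (1/2)^5.2385 = 30.1 × 0.026488 ≈ 0.79728 μg/mL.

0.797 μg/mL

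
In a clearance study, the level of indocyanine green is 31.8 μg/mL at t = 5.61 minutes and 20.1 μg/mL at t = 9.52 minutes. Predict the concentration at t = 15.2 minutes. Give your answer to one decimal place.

Over Δt = 9.52 − 5.61 = 3.91 minutes, the level fell by a factor of 31.8/20.1 ≈ 1.5821.
n = log₂(1.5821) ≈ 0.66183 half-lives, so t½ = 3.91/0.66183 ≈ 5.9079 minutes.
From t = 9.52 to t = 15.2: 20.1 × (1/2)^((15.2−9.52)/5.9079) ≈ 10.322 μg/mL.

10.3 μg/mL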